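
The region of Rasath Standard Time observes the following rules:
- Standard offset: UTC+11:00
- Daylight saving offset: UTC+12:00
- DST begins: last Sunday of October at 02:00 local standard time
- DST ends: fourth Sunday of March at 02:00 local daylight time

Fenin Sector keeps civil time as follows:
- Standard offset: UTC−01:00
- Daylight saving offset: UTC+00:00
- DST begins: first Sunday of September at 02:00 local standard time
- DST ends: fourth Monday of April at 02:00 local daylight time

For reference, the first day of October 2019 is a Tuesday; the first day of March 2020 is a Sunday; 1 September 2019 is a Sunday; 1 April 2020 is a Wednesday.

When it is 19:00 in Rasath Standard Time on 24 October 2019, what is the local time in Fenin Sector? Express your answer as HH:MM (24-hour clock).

1 October 2019 is a Tuesday, so Sundays fall on 6, 13, 20, 27; the last is October 27.
1 March 2020 is a Sunday, so the first Sunday is March 1 and the fourth is March 22.
24 October 2019 does not fall between 27 October 2019 and 22 March 2020, so daylight saving is not in effect and Rasath Standard Time is at UTC+11:00.
19:00 Rasath Standard Time − 11h = 08:00 UTC.
1 September 2019 is a Sunday, so the first Sunday is September 1.
1 April 2020 is a Wednesday, so the first Monday is April 6 and the fourth is April 27.
At the standard offset (UTC−01:00), 08:00 UTC − 1h = 07:00 Fenin Sector standard time.
Daylight saving runs 1 September 2019 – 27 April 2020; the standard-time date in Fenin Sector, 24 October 2019, is inside that window, so Fenin Sector is at UTC+00:00.
08:00 UTC + 0h = 08:00 Fenin Sector.

08:00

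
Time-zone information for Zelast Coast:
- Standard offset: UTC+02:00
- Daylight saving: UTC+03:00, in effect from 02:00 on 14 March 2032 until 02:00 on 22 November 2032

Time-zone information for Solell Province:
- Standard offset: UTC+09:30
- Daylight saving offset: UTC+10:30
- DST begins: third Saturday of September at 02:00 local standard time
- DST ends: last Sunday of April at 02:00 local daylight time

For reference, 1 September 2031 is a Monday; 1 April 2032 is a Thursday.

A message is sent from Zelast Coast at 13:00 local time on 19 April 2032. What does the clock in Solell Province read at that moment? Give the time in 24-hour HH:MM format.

Daylight saving runs 14 March – 22 November; 19 April 2032 is inside that window, so Zelast Coast is at UTC+03:00.
13:00 Zelast Coast − 3h = 10:00 UTC.
1 September 2031 is a Monday, so the first Saturday is September 6 and the third is September 20.
1 April 2032 is a Thursday, so Sundays fall on 4, 11, 18, 25; the last is April 25.
At the standard offset (UTC+09:30), 10:00 UTC + 9h30m = 19:30 Solell Province standard time.
The standard-time date in Solell Province, 19 April 2032, falls between 20 September 2031 and 25 April 2032, so daylight saving is in effect and Solell Province is at UTC+10:30.
10:00 UTC + 10h30m = 20:30 Solell Province.

20:30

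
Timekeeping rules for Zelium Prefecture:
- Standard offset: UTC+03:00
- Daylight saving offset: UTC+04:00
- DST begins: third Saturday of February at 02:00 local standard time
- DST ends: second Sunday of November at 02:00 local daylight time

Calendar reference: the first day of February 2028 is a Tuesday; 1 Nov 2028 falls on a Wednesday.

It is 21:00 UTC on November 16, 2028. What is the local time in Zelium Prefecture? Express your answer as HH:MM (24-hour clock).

1 February 2028 is a Tuesday, so the first Saturday is February 5 and the third is February 19.
1 November 2028 is a Wednesday, so the first Sunday is November 5 and the second is November 12.
At the standard offset (UTC+03:00), 21:00 UTC + 3h = 00:00 Zelium Prefecture standard time (rolling into the next day, 17 November 2028).
Daylight saving runs 19 February – 12 November; the standard-time date in Zelium Prefecture, November 17, 2028, is outside that window, so Zelium Prefecture is on standard time at UTC+03:00.
21:00 UTC + 3h = 00:00 local (rolling into the next day, 17 November 2028).

00:00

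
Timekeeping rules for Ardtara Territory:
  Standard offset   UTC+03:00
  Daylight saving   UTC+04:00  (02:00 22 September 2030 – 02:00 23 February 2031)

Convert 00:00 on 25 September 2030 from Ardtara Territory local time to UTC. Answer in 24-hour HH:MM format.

Daylight saving runs 22 September 2030 – 23 February 2031; 25 September 2030 is inside that window, so Ardtara Territory is at UTC+04:00.
00:00 local − 4h = 20:00 UTC (rolling into the previous day, 24 September 2030).

20:00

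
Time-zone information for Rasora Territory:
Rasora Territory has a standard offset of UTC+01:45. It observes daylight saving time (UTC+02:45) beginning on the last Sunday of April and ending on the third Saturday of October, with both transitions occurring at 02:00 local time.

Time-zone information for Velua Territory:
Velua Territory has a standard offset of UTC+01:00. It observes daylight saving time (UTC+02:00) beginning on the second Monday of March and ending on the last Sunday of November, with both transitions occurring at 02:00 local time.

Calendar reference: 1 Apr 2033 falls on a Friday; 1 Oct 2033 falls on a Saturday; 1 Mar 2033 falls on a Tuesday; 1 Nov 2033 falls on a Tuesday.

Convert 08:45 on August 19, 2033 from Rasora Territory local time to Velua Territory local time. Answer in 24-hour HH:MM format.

1 April 2033 is a Friday, so Sundays fall on 3, 10, 17, 24; the last is April 24.
1 October 2033 is a Saturday, so the first Saturday is October 1 and the third is October 15.
Daylight saving runs 24 April – 15 October; August 19, 2033 is inside that window, so Rasora Territory is at UTC+02:45.
08:45 Rasora Territory − 2h45m = 06:00 UTC.
1 March 2033 is a Tuesday, so the first Monday is March 7 and the second is March 14.
1 November 2033 is a Tuesday, so Sundays fall on 6, 13, 20, 27; the last is November 27.
At the standard offset (UTC+01:00), 06:00 UTC + 1h = 07:00 Velua Territory standard time.
The standard-time date in Velua Territory, August 19, 2033, lies within the daylight-saving period (14 March – 27 November), so Velua Territory is on daylight time, UTC+02:00.
06:00 UTC + 2h = 08:00 Velua Territory.

08:00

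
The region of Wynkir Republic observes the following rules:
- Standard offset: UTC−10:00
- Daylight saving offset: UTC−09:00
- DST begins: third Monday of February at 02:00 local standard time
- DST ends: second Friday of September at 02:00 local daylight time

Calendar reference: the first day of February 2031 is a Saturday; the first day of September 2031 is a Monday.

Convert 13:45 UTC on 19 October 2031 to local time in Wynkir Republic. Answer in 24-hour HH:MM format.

1 February 2031 is a Saturday, so the first Monday is February 3 and the third is February 17.
1 September 2031 is a Monday, so the first Friday is September 5 and the second is September 12.
At the standard offset (UTC−10:00), 13:45 UTC − 10h = 03:45 Wynkir Republic standard time.
The standard-time date in Wynkir Republic, 19 October 2031, is outside the daylight-saving period (17 February – 12 September), so Wynkir Republic is on standard time, UTC−10:00.
13:45 UTC − 10h = 03:45 local.

03:45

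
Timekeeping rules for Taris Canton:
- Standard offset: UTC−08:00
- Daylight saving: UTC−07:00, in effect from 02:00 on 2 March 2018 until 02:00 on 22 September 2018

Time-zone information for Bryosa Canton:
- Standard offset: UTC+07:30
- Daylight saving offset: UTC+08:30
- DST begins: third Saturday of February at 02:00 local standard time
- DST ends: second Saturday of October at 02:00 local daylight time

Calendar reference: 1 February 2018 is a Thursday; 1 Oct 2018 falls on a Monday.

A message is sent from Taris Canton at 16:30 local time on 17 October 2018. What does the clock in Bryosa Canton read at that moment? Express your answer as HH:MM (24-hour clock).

08:00

Daylight saving runs 2 March – 22 September; 17 October 2018 is outside that window, so Taris Canton is on standard time at UTC−08:00.
16:30 Taris Canton + 8h = 00:30 UTC (rolling into the next day, 18 October 2018).
1 February 2018 is a Thursday, so the first Saturday is February 3 and the third is February 17.
1 October 2018 is a Monday, so the first Saturday is October 6 and the second is October 13.
At the standard offset (UTC+07:30), 00:30 UTC + 7h30m = 08:00 Bryosa Canton standard time.
The standard-time date in Bryosa Canton, 18 October 2018, is outside the daylight-saving period (17 February – 13 October), so Bryosa Canton is on standard time, UTC+07:30.
00:30 UTC + 7h30m = 08:00 Bryosa Canton.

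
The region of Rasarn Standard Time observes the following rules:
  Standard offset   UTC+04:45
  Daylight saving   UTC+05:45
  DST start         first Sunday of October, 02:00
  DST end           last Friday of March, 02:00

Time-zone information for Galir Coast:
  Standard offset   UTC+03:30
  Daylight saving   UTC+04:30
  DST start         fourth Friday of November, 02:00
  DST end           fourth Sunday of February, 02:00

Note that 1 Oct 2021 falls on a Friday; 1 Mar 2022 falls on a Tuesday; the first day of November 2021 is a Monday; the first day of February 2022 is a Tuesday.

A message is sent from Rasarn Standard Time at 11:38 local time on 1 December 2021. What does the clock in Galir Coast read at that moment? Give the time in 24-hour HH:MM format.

1 October 2021 is a Friday, so the first Sunday is October 3.
1 March 2022 is a Tuesday, so Fridays fall on 4, 11, 18, 25; the last is March 25.
1 December 2021 falls between 3 October 2021 and 25 March 2022, so daylight saving is in effect and Rasarn Standard Time is at UTC+05:45.
11:38 Rasarn Standard Time − 5h45m = 05:53 UTC.
1 November 2021 is a Monday, so the first Friday is November 5 and the fourth is November 26.
1 February 2022 is a Tuesday, so the first Sunday is February 6 and the fourth is February 27.
At the standard offset (UTC+03:30), 05:53 UTC + 3h30m = 09:23 Galir Coast standard time.
Daylight saving runs 26 November 2021 – 27 February 2022; the standard-time date in Galir Coast, 1 December 2021, is inside that window, so Galir Coast is at UTC+04:30.
05:53 UTC + 4h30m = 10:23 Galir Coast.

10:23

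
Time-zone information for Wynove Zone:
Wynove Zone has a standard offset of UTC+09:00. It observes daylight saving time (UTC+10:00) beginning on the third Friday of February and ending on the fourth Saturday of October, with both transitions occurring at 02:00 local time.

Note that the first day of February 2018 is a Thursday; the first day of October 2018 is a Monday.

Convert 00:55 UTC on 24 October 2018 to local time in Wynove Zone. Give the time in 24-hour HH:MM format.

10:55

1 February 2018 is a Thursday, so the first Friday is February 2 and the third is February 16.
1 October 2018 is a Monday, so the first Saturday is October 6 and the fourth is October 27.
At the standard offset (UTC+09:00), 00:55 UTC + 9h = 09:55 Wynove Zone standard time.
The standard-time date in Wynove Zone, 24 October 2018, lies within the daylight-saving period (16 February – 27 October), so Wynove Zone is on daylight time, UTC+10:00.
00:55 UTC + 10h = 10:55 local.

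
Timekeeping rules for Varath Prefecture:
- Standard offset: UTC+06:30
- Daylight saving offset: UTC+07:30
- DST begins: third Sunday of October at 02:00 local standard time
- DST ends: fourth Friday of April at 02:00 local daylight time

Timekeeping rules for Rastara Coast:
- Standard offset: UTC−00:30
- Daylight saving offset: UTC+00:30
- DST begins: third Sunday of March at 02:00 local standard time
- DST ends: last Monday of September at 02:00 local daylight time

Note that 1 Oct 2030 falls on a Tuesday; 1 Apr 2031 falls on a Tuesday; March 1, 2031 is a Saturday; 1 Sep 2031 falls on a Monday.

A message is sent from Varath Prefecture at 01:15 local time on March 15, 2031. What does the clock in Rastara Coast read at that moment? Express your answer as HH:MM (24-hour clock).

17:15

1 October 2030 is a Tuesday, so the first Sunday is October 6 and the third is October 20.
1 April 2031 is a Tuesday, so the first Friday is April 4 and the fourth is April 25.
March 15, 2031 lies within the daylight-saving period (20 October 2030 – 25 April 2031), so Varath Prefecture is on daylight time, UTC+07:30.
01:15 Varath Prefecture − 7h30m = 17:45 UTC (rolling into the previous day, 14 March 2031).
1 March 2031 is a Saturday, so the first Sunday is March 2 and the third is March 16.
1 September 2031 is a Monday, so Mondays fall on 1, 8, 15, 22, 29; the last is September 29.
At the standard offset (UTC−00:30), 17:45 UTC − 0h30m = 17:15 Rastara Coast standard time.
Daylight saving runs 16 March – 29 September; the standard-time date in Rastara Coast, March 14, 2031, is outside that window, so Rastara Coast is on standard time at UTC−00:30.
17:45 UTC − 0h30m = 17:15 Rastara Coast.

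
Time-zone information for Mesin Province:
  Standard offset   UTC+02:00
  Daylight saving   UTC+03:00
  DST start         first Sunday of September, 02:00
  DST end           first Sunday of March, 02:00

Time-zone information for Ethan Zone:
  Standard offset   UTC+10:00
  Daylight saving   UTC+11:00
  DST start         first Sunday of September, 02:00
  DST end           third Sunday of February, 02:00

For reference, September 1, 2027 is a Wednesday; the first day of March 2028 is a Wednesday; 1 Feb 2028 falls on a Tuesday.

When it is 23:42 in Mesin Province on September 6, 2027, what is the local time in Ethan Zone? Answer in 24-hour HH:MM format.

1 September 2027 is a Wednesday, so the first Sunday is September 5.
1 March 2028 is a Wednesday, so the first Sunday is March 5.
September 6, 2027 falls between 5 September 2027 and 5 March 2028, so daylight saving is in effect and Mesin Province is at UTC+03:00.
23:42 Mesin Province − 3h = 20:42 UTC.
1 September 2027 is a Wednesday, so the first Sunday is September 5.
1 February 2028 is a Tuesday, so the first Sunday is February 6 and the third is February 20.
At the standard offset (UTC+10:00), 20:42 UTC + 10h = 06:42 Ethan Zone standard time (rolling into the next day, 7 September 2027).
The standard-time date in Ethan Zone, September 7, 2027, falls between 5 September 2027 and 20 February 2028, so daylight saving is in effect and Ethan Zone is at UTC+11:00.
20:42 UTC + 11h = 07:42 Ethan Zone (rolling into the next day, 7 September 2027).

07:42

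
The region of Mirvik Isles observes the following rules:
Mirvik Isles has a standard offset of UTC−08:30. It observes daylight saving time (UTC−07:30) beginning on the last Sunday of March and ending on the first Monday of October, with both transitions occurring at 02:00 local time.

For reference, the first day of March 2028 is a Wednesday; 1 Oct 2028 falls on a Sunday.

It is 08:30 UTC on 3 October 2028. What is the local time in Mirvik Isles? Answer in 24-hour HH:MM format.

1 March 2028 is a Wednesday, so Sundays fall on 5, 12, 19, 26; the last is March 26.
1 October 2028 is a Sunday, so the first Monday is October 2.
At the standard offset (UTC−08:30), 08:30 UTC − 8h30m = 00:00 Mirvik Isles standard time.
The standard-time date in Mirvik Isles, 3 October 2028, is outside the daylight-saving period (26 March – 2 October), so Mirvik Isles is on standard time, UTC−08:30.
08:30 UTC − 8h30m = 00:00 local.

00:00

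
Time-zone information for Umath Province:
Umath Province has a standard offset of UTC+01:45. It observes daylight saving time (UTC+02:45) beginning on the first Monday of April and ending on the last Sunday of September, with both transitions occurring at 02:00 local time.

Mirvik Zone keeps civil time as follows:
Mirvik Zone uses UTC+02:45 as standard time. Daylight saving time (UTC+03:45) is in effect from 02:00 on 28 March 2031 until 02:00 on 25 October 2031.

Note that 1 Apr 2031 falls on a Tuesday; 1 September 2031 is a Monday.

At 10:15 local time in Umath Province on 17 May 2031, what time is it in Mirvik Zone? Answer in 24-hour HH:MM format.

11:15

1 April 2031 is a Tuesday, so the first Monday is April 7.
1 September 2031 is a Monday, so Sundays fall on 7, 14, 21, 28; the last is September 28.
17 May 2031 falls between 7 April and 28 September, so daylight saving is in effect and Umath Province is at UTC+02:45.
10:15 Umath Province − 2h45m = 07:30 UTC.
At the standard offset (UTC+02:45), 07:30 UTC + 2h45m = 10:15 Mirvik Zone standard time.
Daylight saving runs 28 March – 25 October; the standard-time date in Mirvik Zone, 17 May 2031, is inside that window, so Mirvik Zone is at UTC+03:45.
07:30 UTC + 3h45m = 11:15 Mirvik Zone.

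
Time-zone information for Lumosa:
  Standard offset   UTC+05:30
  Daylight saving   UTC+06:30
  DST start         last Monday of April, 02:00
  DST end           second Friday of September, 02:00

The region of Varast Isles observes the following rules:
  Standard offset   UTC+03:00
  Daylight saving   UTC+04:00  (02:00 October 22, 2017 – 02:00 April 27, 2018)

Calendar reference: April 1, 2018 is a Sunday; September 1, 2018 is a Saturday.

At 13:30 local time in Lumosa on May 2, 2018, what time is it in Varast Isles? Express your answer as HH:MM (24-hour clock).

1 April 2018 is a Sunday, so Mondays fall on 2, 9, 16, 23, 30; the last is April 30.
1 September 2018 is a Saturday, so the first Friday is September 7 and the second is September 14.
Daylight saving runs 30 April – 14 September; May 2, 2018 is inside that window, so Lumosa is at UTC+06:30.
13:30 Lumosa − 6h30m = 07:00 UTC.
At the standard offset (UTC+03:00), 07:00 UTC + 3h = 10:00 Varast Isles standard time.
Daylight saving runs 22 October 2017 – 27 April 2018; the standard-time date in Varast Isles, May 2, 2018, is outside that window, so Varast Isles is on standard time at UTC+03:00.
07:00 UTC + 3h = 10:00 Varast Isles.

10:00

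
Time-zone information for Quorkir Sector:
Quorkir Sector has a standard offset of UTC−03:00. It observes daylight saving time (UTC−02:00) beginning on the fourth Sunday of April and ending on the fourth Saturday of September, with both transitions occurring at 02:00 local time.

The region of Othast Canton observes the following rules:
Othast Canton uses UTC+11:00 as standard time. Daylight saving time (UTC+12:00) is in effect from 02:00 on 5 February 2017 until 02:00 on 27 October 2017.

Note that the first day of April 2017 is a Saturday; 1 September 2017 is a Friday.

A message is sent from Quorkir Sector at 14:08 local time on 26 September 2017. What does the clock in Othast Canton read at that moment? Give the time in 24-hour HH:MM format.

05:08

1 April 2017 is a Saturday, so the first Sunday is April 2 and the fourth is April 23.
1 September 2017 is a Friday, so the first Saturday is September 2 and the fourth is September 23.
Daylight saving runs 23 April – 23 September; 26 September 2017 is outside that window, so Quorkir Sector is on standard time at UTC−03:00.
14:08 Quorkir Sector + 3h = 17:08 UTC.
At the standard offset (UTC+11:00), 17:08 UTC + 11h = 04:08 Othast Canton standard time (rolling into the next day, 27 September 2017).
The standard-time date in Othast Canton, 27 September 2017, lies within the daylight-saving period (5 February – 27 October), so Othast Canton is on daylight time, UTC+12:00.
17:08 UTC + 12h = 05:08 Othast Canton (rolling into the next day, 27 September 2017).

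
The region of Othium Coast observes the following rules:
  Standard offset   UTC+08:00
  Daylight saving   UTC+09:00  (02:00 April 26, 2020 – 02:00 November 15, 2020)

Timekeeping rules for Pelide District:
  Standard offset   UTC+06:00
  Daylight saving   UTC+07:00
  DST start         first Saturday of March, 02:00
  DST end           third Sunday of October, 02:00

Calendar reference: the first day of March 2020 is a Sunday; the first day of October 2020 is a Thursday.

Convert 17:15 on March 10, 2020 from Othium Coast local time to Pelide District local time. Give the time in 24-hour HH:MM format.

16:15

March 10, 2020 is outside the daylight-saving period (26 April – 15 November), so Othium Coast is on standard time, UTC+08:00.
17:15 Othium Coast − 8h = 09:15 UTC.
1 March 2020 is a Sunday, so the first Saturday is March 7.
1 October 2020 is a Thursday, so the first Sunday is October 4 and the third is October 18.
At the standard offset (UTC+06:00), 09:15 UTC + 6h = 15:15 Pelide District standard time.
The standard-time date in Pelide District, March 10, 2020, falls between 7 March and 18 October, so daylight saving is in effect and Pelide District is at UTC+07:00.
09:15 UTC + 7h = 16:15 Pelide District.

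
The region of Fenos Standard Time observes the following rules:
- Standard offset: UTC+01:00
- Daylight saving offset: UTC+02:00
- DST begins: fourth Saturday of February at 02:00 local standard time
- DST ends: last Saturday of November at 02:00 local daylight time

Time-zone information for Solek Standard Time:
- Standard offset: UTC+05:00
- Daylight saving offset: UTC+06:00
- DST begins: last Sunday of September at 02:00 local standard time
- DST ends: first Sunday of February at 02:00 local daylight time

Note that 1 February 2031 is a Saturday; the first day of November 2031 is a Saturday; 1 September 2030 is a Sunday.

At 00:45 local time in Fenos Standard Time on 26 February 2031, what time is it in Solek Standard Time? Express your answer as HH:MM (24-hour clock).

03:45

1 February 2031 is a Saturday, so the first Saturday is February 1 and the fourth is February 22.
1 November 2031 is a Saturday, so Saturdays fall on 1, 8, 15, 22, 29; the last is November 29.
26 February 2031 falls between 22 February and 29 November, so daylight saving is in effect and Fenos Standard Time is at UTC+02:00.
00:45 Fenos Standard Time − 2h = 22:45 UTC (rolling into the previous day, 25 February 2031).
1 September 2030 is a Sunday, so Sundays fall on 1, 8, 15, 22, 29; the last is September 29.
1 February 2031 is a Saturday, so the first Sunday is February 2.
At the standard offset (UTC+05:00), 22:45 UTC + 5h = 03:45 Solek Standard Time standard time (rolling into the next day, 26 February 2031).
The standard-time date in Solek Standard Time, 26 February 2031, is outside the daylight-saving period (29 September 2030 – 2 February 2031), so Solek Standard Time is on standard time, UTC+05:00.
22:45 UTC + 5h = 03:45 Solek Standard Time (rolling into the next day, 26 February 2031).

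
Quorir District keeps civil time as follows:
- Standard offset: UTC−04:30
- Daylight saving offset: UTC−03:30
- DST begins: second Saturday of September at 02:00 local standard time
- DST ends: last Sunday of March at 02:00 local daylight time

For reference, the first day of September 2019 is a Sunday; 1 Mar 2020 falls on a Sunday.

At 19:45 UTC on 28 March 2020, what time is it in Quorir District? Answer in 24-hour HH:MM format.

1 September 2019 is a Sunday, so the first Saturday is September 7 and the second is September 14.
1 March 2020 is a Sunday, so Sundays fall on 1, 8, 15, 22, 29; the last is March 29.
At the standard offset (UTC−04:30), 19:45 UTC − 4h30m = 15:15 Quorir District standard time.
Daylight saving runs 14 September 2019 – 29 March 2020; the standard-time date in Quorir District, 28 March 2020, is inside that window, so Quorir District is at UTC−03:30.
19:45 UTC − 3h30m = 16:15 local.

16:15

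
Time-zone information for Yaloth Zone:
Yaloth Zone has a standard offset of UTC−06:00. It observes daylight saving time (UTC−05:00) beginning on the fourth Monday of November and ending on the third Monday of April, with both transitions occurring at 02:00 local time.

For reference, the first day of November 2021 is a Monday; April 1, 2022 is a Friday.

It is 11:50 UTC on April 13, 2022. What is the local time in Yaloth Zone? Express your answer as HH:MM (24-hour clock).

1 November 2021 is a Monday, so the first Monday is November 1 and the fourth is November 22.
1 April 2022 is a Friday, so the first Monday is April 4 and the third is April 18.
At the standard offset (UTC−06:00), 11:50 UTC − 6h = 05:50 Yaloth Zone standard time.
Daylight saving runs 22 November 2021 – 18 April 2022; the standard-time date in Yaloth Zone, April 13, 2022, is inside that window, so Yaloth Zone is at UTC−05:00.
11:50 UTC − 5h = 06:50 local.

06:50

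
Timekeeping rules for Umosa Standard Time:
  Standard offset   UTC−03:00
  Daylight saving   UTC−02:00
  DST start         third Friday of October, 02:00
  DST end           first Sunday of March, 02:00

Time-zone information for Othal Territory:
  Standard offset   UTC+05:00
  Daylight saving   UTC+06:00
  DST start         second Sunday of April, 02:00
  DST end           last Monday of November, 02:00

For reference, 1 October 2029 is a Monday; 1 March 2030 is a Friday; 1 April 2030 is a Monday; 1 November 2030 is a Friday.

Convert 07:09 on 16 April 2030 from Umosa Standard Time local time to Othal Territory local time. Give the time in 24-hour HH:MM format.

16:09

1 October 2029 is a Monday, so the first Friday is October 5 and the third is October 19.
1 March 2030 is a Friday, so the first Sunday is March 3.
Daylight saving runs 19 October 2029 – 3 March 2030; 16 April 2030 is outside that window, so Umosa Standard Time is on standard time at UTC−03:00.
07:09 Umosa Standard Time + 3h = 10:09 UTC.
1 April 2030 is a Monday, so the first Sunday is April 7 and the second is April 14.
1 November 2030 is a Friday, so Mondays fall on 4, 11, 18, 25; the last is November 25.
At the standard offset (UTC+05:00), 10:09 UTC + 5h = 15:09 Othal Territory standard time.
Daylight saving runs 14 April – 25 November; the standard-time date in Othal Territory, 16 April 2030, is inside that window, so Othal Territory is at UTC+06:00.
10:09 UTC + 6h = 16:09 Othal Territory.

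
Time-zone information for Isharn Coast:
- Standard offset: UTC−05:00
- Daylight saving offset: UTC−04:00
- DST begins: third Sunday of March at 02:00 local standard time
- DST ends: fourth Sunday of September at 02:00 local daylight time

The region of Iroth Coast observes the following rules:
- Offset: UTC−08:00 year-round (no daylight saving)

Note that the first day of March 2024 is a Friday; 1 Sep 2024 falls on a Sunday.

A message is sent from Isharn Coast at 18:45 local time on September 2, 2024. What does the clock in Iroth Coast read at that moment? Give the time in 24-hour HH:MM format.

1 March 2024 is a Friday, so the first Sunday is March 3 and the third is March 17.
1 September 2024 is a Sunday, so the first Sunday is September 1 and the fourth is September 22.
September 2, 2024 falls between 17 March and 22 September, so daylight saving is in effect and Isharn Coast is at UTC−04:00.
18:45 Isharn Coast + 4h = 22:45 UTC.
Iroth Coast has no daylight saving, so its offset is UTC−08:00 year-round.
22:45 UTC − 8h = 14:45 Iroth Coast.

14:45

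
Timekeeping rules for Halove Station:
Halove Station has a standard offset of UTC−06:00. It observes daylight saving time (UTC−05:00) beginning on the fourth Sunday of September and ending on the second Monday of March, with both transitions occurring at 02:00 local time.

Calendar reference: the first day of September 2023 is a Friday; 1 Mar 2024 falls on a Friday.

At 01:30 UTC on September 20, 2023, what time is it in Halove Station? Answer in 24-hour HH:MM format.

19:30

1 September 2023 is a Friday, so the first Sunday is September 3 and the fourth is September 24.
1 March 2024 is a Friday, so the first Monday is March 4 and the second is March 11.
At the standard offset (UTC−06:00), 01:30 UTC − 6h = 19:30 Halove Station standard time (rolling into the previous day, 19 September 2023).
The standard-time date in Halove Station, September 19, 2023, is outside the daylight-saving period (24 September 2023 – 11 March 2024), so Halove Station is on standard time, UTC−06:00.
01:30 UTC − 6h = 19:30 local (rolling into the previous day, 19 September 2023).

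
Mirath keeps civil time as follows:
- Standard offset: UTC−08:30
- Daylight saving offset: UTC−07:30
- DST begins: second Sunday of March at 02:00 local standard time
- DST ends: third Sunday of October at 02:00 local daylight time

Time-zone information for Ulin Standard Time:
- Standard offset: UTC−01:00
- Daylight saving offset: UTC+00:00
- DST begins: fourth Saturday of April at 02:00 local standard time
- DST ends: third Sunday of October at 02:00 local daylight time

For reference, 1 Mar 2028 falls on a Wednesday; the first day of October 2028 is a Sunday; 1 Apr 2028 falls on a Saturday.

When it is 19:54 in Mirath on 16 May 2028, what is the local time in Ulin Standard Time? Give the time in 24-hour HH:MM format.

1 March 2028 is a Wednesday, so the first Sunday is March 5 and the second is March 12.
1 October 2028 is a Sunday, so the first Sunday is October 1 and the third is October 15.
Daylight saving runs 12 March – 15 October; 16 May 2028 is inside that window, so Mirath is at UTC−07:30.
19:54 Mirath + 7h30m = 03:24 UTC (rolling into the next day, 17 May 2028).
1 April 2028 is a Saturday, so the first Saturday is April 1 and the fourth is April 22.
1 October 2028 is a Sunday, so the first Sunday is October 1 and the third is October 15.
At the standard offset (UTC−01:00), 03:24 UTC − 1h = 02:24 Ulin Standard Time standard time.
Daylight saving runs 22 April – 15 October; the standard-time date in Ulin Standard Time, 17 May 2028, is inside that window, so Ulin Standard Time is at UTC+00:00.
03:24 UTC + 0h = 03:24 Ulin Standard Time.

03:24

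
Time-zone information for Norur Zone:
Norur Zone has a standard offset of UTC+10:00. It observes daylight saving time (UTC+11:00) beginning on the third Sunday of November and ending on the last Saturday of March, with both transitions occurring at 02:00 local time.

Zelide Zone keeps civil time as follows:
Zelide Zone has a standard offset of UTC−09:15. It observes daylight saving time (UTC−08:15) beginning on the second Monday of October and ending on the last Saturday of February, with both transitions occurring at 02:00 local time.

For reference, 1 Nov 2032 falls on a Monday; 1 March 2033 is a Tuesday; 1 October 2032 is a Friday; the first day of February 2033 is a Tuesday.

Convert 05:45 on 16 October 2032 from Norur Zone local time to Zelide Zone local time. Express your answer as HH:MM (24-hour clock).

1 November 2032 is a Monday, so the first Sunday is November 7 and the third is November 21.
1 March 2033 is a Tuesday, so Saturdays fall on 5, 12, 19, 26; the last is March 26.
16 October 2032 does not fall between 21 November 2032 and 26 March 2033, so daylight saving is not in effect and Norur Zone is at UTC+10:00.
05:45 Norur Zone − 10h = 19:45 UTC (rolling into the previous day, 15 October 2032).
1 October 2032 is a Friday, so the first Monday is October 4 and the second is October 11.
1 February 2033 is a Tuesday, so Saturdays fall on 5, 12, 19, 26; the last is February 26.
At the standard offset (UTC−09:15), 19:45 UTC − 9h15m = 10:30 Zelide Zone standard time.
The standard-time date in Zelide Zone, 15 October 2032, lies within the daylight-saving period (11 October 2032 – 26 February 2033), so Zelide Zone is on daylight time, UTC−08:15.
19:45 UTC − 8h15m = 11:30 Zelide Zone.

11:30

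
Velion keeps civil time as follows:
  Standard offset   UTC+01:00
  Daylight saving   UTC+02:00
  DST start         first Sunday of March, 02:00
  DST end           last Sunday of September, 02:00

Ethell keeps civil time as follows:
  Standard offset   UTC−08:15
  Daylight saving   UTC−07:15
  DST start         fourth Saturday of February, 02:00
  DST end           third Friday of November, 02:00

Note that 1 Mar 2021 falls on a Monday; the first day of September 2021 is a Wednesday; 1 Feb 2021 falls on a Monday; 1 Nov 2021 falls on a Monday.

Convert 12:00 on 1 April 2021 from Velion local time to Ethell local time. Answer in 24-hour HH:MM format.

1 March 2021 is a Monday, so the first Sunday is March 7.
1 September 2021 is a Wednesday, so Sundays fall on 5, 12, 19, 26; the last is September 26.
1 April 2021 lies within the daylight-saving period (7 March – 26 September), so Velion is on daylight time, UTC+02:00.
12:00 Velion − 2h = 10:00 UTC.
1 February 2021 is a Monday, so the first Saturday is February 6 and the fourth is February 27.
1 November 2021 is a Monday, so the first Friday is November 5 and the third is November 19.
At the standard offset (UTC−08:15), 10:00 UTC − 8h15m = 01:45 Ethell standard time.
The standard-time date in Ethell, 1 April 2021, falls between 27 February and 19 November, so daylight saving is in effect and Ethell is at UTC−07:15.
10:00 UTC − 7h15m = 02:45 Ethell.

02:45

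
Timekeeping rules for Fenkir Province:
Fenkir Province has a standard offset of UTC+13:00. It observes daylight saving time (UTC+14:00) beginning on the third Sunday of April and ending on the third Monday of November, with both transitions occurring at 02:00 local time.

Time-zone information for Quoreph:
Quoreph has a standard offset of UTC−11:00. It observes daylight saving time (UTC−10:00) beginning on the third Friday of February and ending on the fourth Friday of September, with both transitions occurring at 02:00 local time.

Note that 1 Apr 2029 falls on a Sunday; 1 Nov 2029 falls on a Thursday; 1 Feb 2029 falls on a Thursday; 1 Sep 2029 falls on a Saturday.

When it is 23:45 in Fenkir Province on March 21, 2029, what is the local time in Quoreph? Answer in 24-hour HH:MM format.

1 April 2029 is a Sunday, so the first Sunday is April 1 and the third is April 15.
1 November 2029 is a Thursday, so the first Monday is November 5 and the third is November 19.
Daylight saving runs 15 April – 19 November; March 21, 2029 is outside that window, so Fenkir Province is on standard time at UTC+13:00.
23:45 Fenkir Province − 13h = 10:45 UTC.
1 February 2029 is a Thursday, so the first Friday is February 2 and the third is February 16.
1 September 2029 is a Saturday, so the first Friday is September 7 and the fourth is September 28.
At the standard offset (UTC−11:00), 10:45 UTC − 11h = 23:45 Quoreph standard time (rolling into the previous day, 20 March 2029).
Daylight saving runs 16 February – 28 September; the standard-time date in Quoreph, March 20, 2029, is inside that window, so Quoreph is at UTC−10:00.
10:45 UTC − 10h = 00:45 Quoreph.

00:45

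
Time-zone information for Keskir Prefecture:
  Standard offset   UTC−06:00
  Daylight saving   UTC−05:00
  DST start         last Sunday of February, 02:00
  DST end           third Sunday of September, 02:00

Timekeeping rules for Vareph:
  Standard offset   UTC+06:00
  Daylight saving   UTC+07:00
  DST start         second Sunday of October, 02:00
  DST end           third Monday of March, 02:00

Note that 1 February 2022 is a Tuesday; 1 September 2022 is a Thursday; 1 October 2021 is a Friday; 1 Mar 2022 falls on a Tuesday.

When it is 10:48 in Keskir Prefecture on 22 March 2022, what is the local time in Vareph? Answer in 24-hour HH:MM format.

1 February 2022 is a Tuesday, so Sundays fall on 6, 13, 20, 27; the last is February 27.
1 September 2022 is a Thursday, so the first Sunday is September 4 and the third is September 18.
Daylight saving runs 27 February – 18 September; 22 March 2022 is inside that window, so Keskir Prefecture is at UTC−05:00.
10:48 Keskir Prefecture + 5h = 15:48 UTC.
1 October 2021 is a Friday, so the first Sunday is October 3 and the second is October 10.
1 March 2022 is a Tuesday, so the first Monday is March 7 and the third is March 21.
At the standard offset (UTC+06:00), 15:48 UTC + 6h = 21:48 Vareph standard time.
The standard-time date in Vareph, 22 March 2022, does not fall between 10 October 2021 and 21 March 2022, so daylight saving is not in effect and Vareph is at UTC+06:00.
15:48 UTC + 6h = 21:48 Vareph.

21:48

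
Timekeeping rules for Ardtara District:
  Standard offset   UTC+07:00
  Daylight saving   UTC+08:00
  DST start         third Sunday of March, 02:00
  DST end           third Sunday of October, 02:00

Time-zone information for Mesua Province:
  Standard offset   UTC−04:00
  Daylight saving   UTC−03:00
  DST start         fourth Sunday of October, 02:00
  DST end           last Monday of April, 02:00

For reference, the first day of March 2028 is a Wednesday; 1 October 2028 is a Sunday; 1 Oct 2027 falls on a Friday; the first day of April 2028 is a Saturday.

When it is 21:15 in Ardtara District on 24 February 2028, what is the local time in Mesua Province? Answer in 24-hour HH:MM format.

1 March 2028 is a Wednesday, so the first Sunday is March 5 and the third is March 19.
1 October 2028 is a Sunday, so the first Sunday is October 1 and the third is October 15.
24 February 2028 is outside the daylight-saving period (19 March – 15 October), so Ardtara District is on standard time, UTC+07:00.
21:15 Ardtara District − 7h = 14:15 UTC.
1 October 2027 is a Friday, so the first Sunday is October 3 and the fourth is October 24.
1 April 2028 is a Saturday, so Mondays fall on 3, 10, 17, 24; the last is April 24.
At the standard offset (UTC−04:00), 14:15 UTC − 4h = 10:15 Mesua Province standard time.
The standard-time date in Mesua Province, 24 February 2028, lies within the daylight-saving period (24 October 2027 – 24 April 2028), so Mesua Province is on daylight time, UTC−03:00.
14:15 UTC − 3h = 11:15 Mesua Province.

11:15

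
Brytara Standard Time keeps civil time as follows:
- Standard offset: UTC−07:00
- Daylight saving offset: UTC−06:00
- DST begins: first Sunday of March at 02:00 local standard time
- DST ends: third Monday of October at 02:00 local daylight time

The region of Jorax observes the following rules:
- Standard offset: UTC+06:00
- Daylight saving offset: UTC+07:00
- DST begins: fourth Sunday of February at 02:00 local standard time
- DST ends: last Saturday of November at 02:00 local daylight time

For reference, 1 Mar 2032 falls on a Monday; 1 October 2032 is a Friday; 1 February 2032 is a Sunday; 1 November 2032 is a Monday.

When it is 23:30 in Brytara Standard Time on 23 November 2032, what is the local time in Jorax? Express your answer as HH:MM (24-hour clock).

13:30

1 March 2032 is a Monday, so the first Sunday is March 7.
1 October 2032 is a Friday, so the first Monday is October 4 and the third is October 18.
23 November 2032 is outside the daylight-saving period (7 March – 18 October), so Brytara Standard Time is on standard time, UTC−07:00.
23:30 Brytara Standard Time + 7h = 06:30 UTC (rolling into the next day, 24 November 2032).
1 February 2032 is a Sunday, so the first Sunday is February 1 and the fourth is February 22.
1 November 2032 is a Monday, so Saturdays fall on 6, 13, 20, 27; the last is November 27.
At the standard offset (UTC+06:00), 06:30 UTC + 6h = 12:30 Jorax standard time.
Daylight saving runs 22 February – 27 November; the standard-time date in Jorax, 24 November 2032, is inside that window, so Jorax is at UTC+07:00.
06:30 UTC + 7h = 13:30 Jorax.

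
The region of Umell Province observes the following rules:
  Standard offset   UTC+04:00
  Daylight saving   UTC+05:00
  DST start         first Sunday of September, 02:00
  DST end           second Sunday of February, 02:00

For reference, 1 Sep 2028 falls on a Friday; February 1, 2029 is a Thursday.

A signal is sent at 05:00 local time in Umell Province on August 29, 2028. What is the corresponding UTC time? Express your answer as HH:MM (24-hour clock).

01:00

1 September 2028 is a Friday, so the first Sunday is September 3.
1 February 2029 is a Thursday, so the first Sunday is February 4 and the second is February 11.
August 29, 2028 does not fall between 3 September 2028 and 11 February 2029, so daylight saving is not in effect and Umell Province is at UTC+04:00.
05:00 local − 4h = 01:00 UTC.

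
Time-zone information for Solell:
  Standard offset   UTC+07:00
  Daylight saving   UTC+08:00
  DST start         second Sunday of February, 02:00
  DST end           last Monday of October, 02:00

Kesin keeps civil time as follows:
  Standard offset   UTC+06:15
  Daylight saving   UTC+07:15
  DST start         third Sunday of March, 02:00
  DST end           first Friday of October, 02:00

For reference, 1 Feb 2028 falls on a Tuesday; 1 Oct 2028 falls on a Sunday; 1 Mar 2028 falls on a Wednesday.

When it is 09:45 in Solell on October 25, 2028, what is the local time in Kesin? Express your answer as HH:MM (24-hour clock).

08:00

1 February 2028 is a Tuesday, so the first Sunday is February 6 and the second is February 13.
1 October 2028 is a Sunday, so Mondays fall on 2, 9, 16, 23, 30; the last is October 30.
October 25, 2028 lies within the daylight-saving period (13 February – 30 October), so Solell is on daylight time, UTC+08:00.
09:45 Solell − 8h = 01:45 UTC.
1 March 2028 is a Wednesday, so the first Sunday is March 5 and the third is March 19.
1 October 2028 is a Sunday, so the first Friday is October 6.
At the standard offset (UTC+06:15), 01:45 UTC + 6h15m = 08:00 Kesin standard time.
The standard-time date in Kesin, October 25, 2028, is outside the daylight-saving period (19 March – 6 October), so Kesin is on standard time, UTC+06:15.
01:45 UTC + 6h15m = 08:00 Kesin.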